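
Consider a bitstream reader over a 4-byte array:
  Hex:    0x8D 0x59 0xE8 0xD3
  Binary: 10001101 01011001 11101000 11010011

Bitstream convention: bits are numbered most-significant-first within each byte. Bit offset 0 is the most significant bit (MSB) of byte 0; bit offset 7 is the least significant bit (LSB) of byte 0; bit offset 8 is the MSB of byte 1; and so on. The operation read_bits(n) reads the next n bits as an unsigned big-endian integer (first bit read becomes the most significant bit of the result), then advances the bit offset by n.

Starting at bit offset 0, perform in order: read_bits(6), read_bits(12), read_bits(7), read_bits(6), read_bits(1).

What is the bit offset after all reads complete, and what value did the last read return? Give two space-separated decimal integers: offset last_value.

Answer: 32 1

Derivation:
Read 1: bits[0:6] width=6 -> value=35 (bin 100011); offset now 6 = byte 0 bit 6; 26 bits remain
Read 2: bits[6:18] width=12 -> value=1383 (bin 010101100111); offset now 18 = byte 2 bit 2; 14 bits remain
Read 3: bits[18:25] width=7 -> value=81 (bin 1010001); offset now 25 = byte 3 bit 1; 7 bits remain
Read 4: bits[25:31] width=6 -> value=41 (bin 101001); offset now 31 = byte 3 bit 7; 1 bits remain
Read 5: bits[31:32] width=1 -> value=1 (bin 1); offset now 32 = byte 4 bit 0; 0 bits remain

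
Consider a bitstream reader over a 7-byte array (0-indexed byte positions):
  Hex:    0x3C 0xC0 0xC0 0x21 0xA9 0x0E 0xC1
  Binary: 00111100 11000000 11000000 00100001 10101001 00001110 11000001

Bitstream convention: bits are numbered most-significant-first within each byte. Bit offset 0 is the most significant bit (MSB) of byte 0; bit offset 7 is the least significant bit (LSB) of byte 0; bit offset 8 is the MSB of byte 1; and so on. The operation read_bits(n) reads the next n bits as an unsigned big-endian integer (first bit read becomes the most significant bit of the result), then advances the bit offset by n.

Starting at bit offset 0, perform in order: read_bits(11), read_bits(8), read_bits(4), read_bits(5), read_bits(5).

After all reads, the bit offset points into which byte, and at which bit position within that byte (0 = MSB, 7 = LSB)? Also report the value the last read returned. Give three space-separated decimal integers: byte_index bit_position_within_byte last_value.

Read 1: bits[0:11] width=11 -> value=486 (bin 00111100110); offset now 11 = byte 1 bit 3; 45 bits remain
Read 2: bits[11:19] width=8 -> value=6 (bin 00000110); offset now 19 = byte 2 bit 3; 37 bits remain
Read 3: bits[19:23] width=4 -> value=0 (bin 0000); offset now 23 = byte 2 bit 7; 33 bits remain
Read 4: bits[23:28] width=5 -> value=2 (bin 00010); offset now 28 = byte 3 bit 4; 28 bits remain
Read 5: bits[28:33] width=5 -> value=3 (bin 00011); offset now 33 = byte 4 bit 1; 23 bits remain

Answer: 4 1 3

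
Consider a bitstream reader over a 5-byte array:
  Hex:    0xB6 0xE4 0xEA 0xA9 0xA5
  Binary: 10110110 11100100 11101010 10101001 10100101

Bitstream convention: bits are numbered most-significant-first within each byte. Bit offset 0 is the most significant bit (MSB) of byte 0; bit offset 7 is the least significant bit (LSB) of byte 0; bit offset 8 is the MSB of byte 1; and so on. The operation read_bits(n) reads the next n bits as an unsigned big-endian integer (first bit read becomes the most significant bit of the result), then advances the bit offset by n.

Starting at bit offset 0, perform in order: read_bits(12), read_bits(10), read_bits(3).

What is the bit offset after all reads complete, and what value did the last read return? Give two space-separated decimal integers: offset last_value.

Answer: 25 5

Derivation:
Read 1: bits[0:12] width=12 -> value=2926 (bin 101101101110); offset now 12 = byte 1 bit 4; 28 bits remain
Read 2: bits[12:22] width=10 -> value=314 (bin 0100111010); offset now 22 = byte 2 bit 6; 18 bits remain
Read 3: bits[22:25] width=3 -> value=5 (bin 101); offset now 25 = byte 3 bit 1; 15 bits remain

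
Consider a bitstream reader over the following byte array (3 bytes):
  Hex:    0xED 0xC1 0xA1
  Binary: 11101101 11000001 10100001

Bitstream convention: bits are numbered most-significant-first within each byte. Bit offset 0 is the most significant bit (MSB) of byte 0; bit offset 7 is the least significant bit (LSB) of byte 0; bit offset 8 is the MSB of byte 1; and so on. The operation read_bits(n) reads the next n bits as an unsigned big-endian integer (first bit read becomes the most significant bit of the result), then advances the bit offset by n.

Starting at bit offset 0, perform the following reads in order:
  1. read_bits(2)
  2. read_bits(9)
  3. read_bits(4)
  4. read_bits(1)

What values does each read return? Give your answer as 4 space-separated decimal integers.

Answer: 3 366 0 1

Derivation:
Read 1: bits[0:2] width=2 -> value=3 (bin 11); offset now 2 = byte 0 bit 2; 22 bits remain
Read 2: bits[2:11] width=9 -> value=366 (bin 101101110); offset now 11 = byte 1 bit 3; 13 bits remain
Read 3: bits[11:15] width=4 -> value=0 (bin 0000); offset now 15 = byte 1 bit 7; 9 bits remain
Read 4: bits[15:16] width=1 -> value=1 (bin 1); offset now 16 = byte 2 bit 0; 8 bits remain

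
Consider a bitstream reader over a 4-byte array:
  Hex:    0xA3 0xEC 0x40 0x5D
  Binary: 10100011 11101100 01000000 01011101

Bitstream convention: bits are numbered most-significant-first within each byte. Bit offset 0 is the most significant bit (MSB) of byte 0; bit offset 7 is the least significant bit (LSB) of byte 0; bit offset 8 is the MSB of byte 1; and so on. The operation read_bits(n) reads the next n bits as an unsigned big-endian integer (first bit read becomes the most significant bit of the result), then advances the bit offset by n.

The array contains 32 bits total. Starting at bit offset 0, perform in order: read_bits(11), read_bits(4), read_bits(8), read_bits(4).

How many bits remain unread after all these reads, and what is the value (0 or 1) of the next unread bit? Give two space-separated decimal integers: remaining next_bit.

Answer: 5 1

Derivation:
Read 1: bits[0:11] width=11 -> value=1311 (bin 10100011111); offset now 11 = byte 1 bit 3; 21 bits remain
Read 2: bits[11:15] width=4 -> value=6 (bin 0110); offset now 15 = byte 1 bit 7; 17 bits remain
Read 3: bits[15:23] width=8 -> value=32 (bin 00100000); offset now 23 = byte 2 bit 7; 9 bits remain
Read 4: bits[23:27] width=4 -> value=2 (bin 0010); offset now 27 = byte 3 bit 3; 5 bits remain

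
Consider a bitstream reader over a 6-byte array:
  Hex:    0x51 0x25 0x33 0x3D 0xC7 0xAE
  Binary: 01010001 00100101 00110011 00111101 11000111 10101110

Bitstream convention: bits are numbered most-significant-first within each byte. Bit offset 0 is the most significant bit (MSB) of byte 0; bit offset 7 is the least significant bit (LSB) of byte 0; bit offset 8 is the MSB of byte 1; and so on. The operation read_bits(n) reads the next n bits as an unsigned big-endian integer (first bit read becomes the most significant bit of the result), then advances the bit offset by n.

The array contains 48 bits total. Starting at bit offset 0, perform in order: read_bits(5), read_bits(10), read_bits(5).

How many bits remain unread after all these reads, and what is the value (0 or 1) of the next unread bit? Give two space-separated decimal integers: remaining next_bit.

Answer: 28 0

Derivation:
Read 1: bits[0:5] width=5 -> value=10 (bin 01010); offset now 5 = byte 0 bit 5; 43 bits remain
Read 2: bits[5:15] width=10 -> value=146 (bin 0010010010); offset now 15 = byte 1 bit 7; 33 bits remain
Read 3: bits[15:20] width=5 -> value=19 (bin 10011); offset now 20 = byte 2 bit 4; 28 bits remain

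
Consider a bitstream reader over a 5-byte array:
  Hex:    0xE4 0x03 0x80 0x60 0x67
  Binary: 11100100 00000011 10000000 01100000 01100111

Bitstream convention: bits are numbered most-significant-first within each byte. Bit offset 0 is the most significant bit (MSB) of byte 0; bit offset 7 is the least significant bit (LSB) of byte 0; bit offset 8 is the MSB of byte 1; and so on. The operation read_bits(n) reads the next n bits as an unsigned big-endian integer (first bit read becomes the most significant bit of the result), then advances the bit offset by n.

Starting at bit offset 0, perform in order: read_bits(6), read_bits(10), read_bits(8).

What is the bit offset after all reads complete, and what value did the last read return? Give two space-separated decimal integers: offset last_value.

Answer: 24 128

Derivation:
Read 1: bits[0:6] width=6 -> value=57 (bin 111001); offset now 6 = byte 0 bit 6; 34 bits remain
Read 2: bits[6:16] width=10 -> value=3 (bin 0000000011); offset now 16 = byte 2 bit 0; 24 bits remain
Read 3: bits[16:24] width=8 -> value=128 (bin 10000000); offset now 24 = byte 3 bit 0; 16 bits remain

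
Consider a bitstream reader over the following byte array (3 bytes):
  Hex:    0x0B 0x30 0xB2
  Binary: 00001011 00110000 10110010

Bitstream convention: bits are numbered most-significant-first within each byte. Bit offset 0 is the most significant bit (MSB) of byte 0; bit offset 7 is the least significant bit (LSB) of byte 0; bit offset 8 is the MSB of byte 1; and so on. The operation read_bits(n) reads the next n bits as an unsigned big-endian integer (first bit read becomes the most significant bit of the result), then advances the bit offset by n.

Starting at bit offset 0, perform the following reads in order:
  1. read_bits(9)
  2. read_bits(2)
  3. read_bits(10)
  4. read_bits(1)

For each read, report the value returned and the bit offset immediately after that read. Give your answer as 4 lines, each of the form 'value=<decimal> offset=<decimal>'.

Answer: value=22 offset=9
value=1 offset=11
value=534 offset=21
value=0 offset=22

Derivation:
Read 1: bits[0:9] width=9 -> value=22 (bin 000010110); offset now 9 = byte 1 bit 1; 15 bits remain
Read 2: bits[9:11] width=2 -> value=1 (bin 01); offset now 11 = byte 1 bit 3; 13 bits remain
Read 3: bits[11:21] width=10 -> value=534 (bin 1000010110); offset now 21 = byte 2 bit 5; 3 bits remain
Read 4: bits[21:22] width=1 -> value=0 (bin 0); offset now 22 = byte 2 bit 6; 2 bits remain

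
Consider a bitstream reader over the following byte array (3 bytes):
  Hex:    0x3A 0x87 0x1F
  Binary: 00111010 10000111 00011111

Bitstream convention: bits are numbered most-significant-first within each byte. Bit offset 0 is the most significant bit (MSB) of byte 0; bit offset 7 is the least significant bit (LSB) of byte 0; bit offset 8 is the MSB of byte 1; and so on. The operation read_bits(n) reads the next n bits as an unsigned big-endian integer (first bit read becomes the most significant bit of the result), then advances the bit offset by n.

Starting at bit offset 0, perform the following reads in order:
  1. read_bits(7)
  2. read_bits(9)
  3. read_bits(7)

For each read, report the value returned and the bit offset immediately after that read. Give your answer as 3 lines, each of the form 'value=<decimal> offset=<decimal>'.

Answer: value=29 offset=7
value=135 offset=16
value=15 offset=23

Derivation:
Read 1: bits[0:7] width=7 -> value=29 (bin 0011101); offset now 7 = byte 0 bit 7; 17 bits remain
Read 2: bits[7:16] width=9 -> value=135 (bin 010000111); offset now 16 = byte 2 bit 0; 8 bits remain
Read 3: bits[16:23] width=7 -> value=15 (bin 0001111); offset now 23 = byte 2 bit 7; 1 bits remain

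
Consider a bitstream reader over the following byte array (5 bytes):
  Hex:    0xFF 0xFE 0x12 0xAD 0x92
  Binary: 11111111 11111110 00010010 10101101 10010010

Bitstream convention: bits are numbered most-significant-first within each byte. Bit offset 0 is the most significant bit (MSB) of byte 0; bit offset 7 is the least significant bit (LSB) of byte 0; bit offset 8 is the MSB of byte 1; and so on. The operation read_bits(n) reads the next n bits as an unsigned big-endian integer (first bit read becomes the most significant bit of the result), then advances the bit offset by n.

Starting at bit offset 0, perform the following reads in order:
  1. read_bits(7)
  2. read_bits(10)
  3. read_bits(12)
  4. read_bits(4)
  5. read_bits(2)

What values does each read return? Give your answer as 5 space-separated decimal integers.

Read 1: bits[0:7] width=7 -> value=127 (bin 1111111); offset now 7 = byte 0 bit 7; 33 bits remain
Read 2: bits[7:17] width=10 -> value=1020 (bin 1111111100); offset now 17 = byte 2 bit 1; 23 bits remain
Read 3: bits[17:29] width=12 -> value=597 (bin 001001010101); offset now 29 = byte 3 bit 5; 11 bits remain
Read 4: bits[29:33] width=4 -> value=11 (bin 1011); offset now 33 = byte 4 bit 1; 7 bits remain
Read 5: bits[33:35] width=2 -> value=0 (bin 00); offset now 35 = byte 4 bit 3; 5 bits remain

Answer: 127 1020 597 11 0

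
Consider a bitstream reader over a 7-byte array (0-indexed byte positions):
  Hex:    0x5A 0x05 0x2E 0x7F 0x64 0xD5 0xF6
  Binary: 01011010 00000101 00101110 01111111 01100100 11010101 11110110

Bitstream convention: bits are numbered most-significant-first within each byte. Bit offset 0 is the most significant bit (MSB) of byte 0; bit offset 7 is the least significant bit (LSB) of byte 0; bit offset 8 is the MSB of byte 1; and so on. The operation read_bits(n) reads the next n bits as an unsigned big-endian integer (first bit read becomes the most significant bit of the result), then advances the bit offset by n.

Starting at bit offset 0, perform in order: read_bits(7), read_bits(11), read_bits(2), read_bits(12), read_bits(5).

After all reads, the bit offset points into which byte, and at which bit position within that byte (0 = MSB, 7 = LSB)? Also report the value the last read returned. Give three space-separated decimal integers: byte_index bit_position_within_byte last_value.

Answer: 4 5 12

Derivation:
Read 1: bits[0:7] width=7 -> value=45 (bin 0101101); offset now 7 = byte 0 bit 7; 49 bits remain
Read 2: bits[7:18] width=11 -> value=20 (bin 00000010100); offset now 18 = byte 2 bit 2; 38 bits remain
Read 3: bits[18:20] width=2 -> value=2 (bin 10); offset now 20 = byte 2 bit 4; 36 bits remain
Read 4: bits[20:32] width=12 -> value=3711 (bin 111001111111); offset now 32 = byte 4 bit 0; 24 bits remain
Read 5: bits[32:37] width=5 -> value=12 (bin 01100); offset now 37 = byte 4 bit 5; 19 bits remain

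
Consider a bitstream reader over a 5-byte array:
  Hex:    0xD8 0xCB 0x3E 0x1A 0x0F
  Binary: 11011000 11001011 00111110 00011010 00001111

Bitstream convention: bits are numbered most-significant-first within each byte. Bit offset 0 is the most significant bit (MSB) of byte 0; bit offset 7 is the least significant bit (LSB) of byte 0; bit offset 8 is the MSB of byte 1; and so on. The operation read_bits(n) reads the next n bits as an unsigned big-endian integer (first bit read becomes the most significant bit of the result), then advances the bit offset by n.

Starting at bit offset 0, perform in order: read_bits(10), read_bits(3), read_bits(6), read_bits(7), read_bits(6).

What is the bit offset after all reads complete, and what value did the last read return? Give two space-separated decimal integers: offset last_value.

Read 1: bits[0:10] width=10 -> value=867 (bin 1101100011); offset now 10 = byte 1 bit 2; 30 bits remain
Read 2: bits[10:13] width=3 -> value=1 (bin 001); offset now 13 = byte 1 bit 5; 27 bits remain
Read 3: bits[13:19] width=6 -> value=25 (bin 011001); offset now 19 = byte 2 bit 3; 21 bits remain
Read 4: bits[19:26] width=7 -> value=120 (bin 1111000); offset now 26 = byte 3 bit 2; 14 bits remain
Read 5: bits[26:32] width=6 -> value=26 (bin 011010); offset now 32 = byte 4 bit 0; 8 bits remain

Answer: 32 26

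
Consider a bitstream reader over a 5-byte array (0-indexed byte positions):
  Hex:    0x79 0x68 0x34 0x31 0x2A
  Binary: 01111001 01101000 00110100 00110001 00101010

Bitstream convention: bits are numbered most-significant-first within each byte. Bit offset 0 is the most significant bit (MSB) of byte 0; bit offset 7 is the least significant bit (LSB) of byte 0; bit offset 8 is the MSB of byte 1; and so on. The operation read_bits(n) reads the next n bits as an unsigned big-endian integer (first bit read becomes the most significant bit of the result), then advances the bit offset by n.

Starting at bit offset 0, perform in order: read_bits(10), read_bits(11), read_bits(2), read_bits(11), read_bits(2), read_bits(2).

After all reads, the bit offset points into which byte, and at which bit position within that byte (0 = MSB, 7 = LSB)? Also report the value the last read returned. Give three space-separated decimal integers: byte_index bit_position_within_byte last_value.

Read 1: bits[0:10] width=10 -> value=485 (bin 0111100101); offset now 10 = byte 1 bit 2; 30 bits remain
Read 2: bits[10:21] width=11 -> value=1286 (bin 10100000110); offset now 21 = byte 2 bit 5; 19 bits remain
Read 3: bits[21:23] width=2 -> value=2 (bin 10); offset now 23 = byte 2 bit 7; 17 bits remain
Read 4: bits[23:34] width=11 -> value=196 (bin 00011000100); offset now 34 = byte 4 bit 2; 6 bits remain
Read 5: bits[34:36] width=2 -> value=2 (bin 10); offset now 36 = byte 4 bit 4; 4 bits remain
Read 6: bits[36:38] width=2 -> value=2 (bin 10); offset now 38 = byte 4 bit 6; 2 bits remain

Answer: 4 6 2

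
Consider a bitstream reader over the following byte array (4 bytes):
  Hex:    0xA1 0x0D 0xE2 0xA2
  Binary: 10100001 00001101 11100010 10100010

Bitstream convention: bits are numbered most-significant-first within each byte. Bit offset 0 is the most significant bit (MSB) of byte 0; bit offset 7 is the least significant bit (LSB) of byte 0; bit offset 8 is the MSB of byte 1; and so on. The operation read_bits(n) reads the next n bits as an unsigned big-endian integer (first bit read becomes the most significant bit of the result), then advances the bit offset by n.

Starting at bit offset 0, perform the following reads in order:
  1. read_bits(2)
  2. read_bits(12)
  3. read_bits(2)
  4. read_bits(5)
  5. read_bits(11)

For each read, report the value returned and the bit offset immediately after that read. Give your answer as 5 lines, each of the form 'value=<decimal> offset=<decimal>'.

Read 1: bits[0:2] width=2 -> value=2 (bin 10); offset now 2 = byte 0 bit 2; 30 bits remain
Read 2: bits[2:14] width=12 -> value=2115 (bin 100001000011); offset now 14 = byte 1 bit 6; 18 bits remain
Read 3: bits[14:16] width=2 -> value=1 (bin 01); offset now 16 = byte 2 bit 0; 16 bits remain
Read 4: bits[16:21] width=5 -> value=28 (bin 11100); offset now 21 = byte 2 bit 5; 11 bits remain
Read 5: bits[21:32] width=11 -> value=674 (bin 01010100010); offset now 32 = byte 4 bit 0; 0 bits remain

Answer: value=2 offset=2
value=2115 offset=14
value=1 offset=16
value=28 offset=21
value=674 offset=32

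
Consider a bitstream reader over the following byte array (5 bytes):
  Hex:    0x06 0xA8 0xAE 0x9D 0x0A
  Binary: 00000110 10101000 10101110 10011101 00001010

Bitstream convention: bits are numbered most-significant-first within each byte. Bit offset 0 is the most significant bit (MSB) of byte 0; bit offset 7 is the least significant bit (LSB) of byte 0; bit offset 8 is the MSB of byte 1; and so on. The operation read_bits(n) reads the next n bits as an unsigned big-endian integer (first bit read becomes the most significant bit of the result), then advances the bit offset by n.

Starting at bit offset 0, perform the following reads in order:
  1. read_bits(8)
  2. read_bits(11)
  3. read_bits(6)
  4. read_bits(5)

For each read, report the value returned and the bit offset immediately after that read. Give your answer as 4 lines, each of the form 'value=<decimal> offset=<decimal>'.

Read 1: bits[0:8] width=8 -> value=6 (bin 00000110); offset now 8 = byte 1 bit 0; 32 bits remain
Read 2: bits[8:19] width=11 -> value=1349 (bin 10101000101); offset now 19 = byte 2 bit 3; 21 bits remain
Read 3: bits[19:25] width=6 -> value=29 (bin 011101); offset now 25 = byte 3 bit 1; 15 bits remain
Read 4: bits[25:30] width=5 -> value=7 (bin 00111); offset now 30 = byte 3 bit 6; 10 bits remain

Answer: value=6 offset=8
value=1349 offset=19
value=29 offset=25
value=7 offset=30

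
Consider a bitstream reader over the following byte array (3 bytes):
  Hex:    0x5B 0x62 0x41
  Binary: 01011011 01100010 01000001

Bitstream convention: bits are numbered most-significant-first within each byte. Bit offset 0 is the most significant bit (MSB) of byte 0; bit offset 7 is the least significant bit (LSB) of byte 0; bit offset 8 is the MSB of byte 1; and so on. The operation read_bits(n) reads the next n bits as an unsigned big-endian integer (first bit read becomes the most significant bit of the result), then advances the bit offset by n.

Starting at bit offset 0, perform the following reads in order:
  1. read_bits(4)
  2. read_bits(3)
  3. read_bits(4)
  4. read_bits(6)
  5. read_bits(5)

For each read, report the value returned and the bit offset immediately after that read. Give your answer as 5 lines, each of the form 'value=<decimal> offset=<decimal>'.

Read 1: bits[0:4] width=4 -> value=5 (bin 0101); offset now 4 = byte 0 bit 4; 20 bits remain
Read 2: bits[4:7] width=3 -> value=5 (bin 101); offset now 7 = byte 0 bit 7; 17 bits remain
Read 3: bits[7:11] width=4 -> value=11 (bin 1011); offset now 11 = byte 1 bit 3; 13 bits remain
Read 4: bits[11:17] width=6 -> value=4 (bin 000100); offset now 17 = byte 2 bit 1; 7 bits remain
Read 5: bits[17:22] width=5 -> value=16 (bin 10000); offset now 22 = byte 2 bit 6; 2 bits remain

Answer: value=5 offset=4
value=5 offset=7
value=11 offset=11
value=4 offset=17
value=16 offset=22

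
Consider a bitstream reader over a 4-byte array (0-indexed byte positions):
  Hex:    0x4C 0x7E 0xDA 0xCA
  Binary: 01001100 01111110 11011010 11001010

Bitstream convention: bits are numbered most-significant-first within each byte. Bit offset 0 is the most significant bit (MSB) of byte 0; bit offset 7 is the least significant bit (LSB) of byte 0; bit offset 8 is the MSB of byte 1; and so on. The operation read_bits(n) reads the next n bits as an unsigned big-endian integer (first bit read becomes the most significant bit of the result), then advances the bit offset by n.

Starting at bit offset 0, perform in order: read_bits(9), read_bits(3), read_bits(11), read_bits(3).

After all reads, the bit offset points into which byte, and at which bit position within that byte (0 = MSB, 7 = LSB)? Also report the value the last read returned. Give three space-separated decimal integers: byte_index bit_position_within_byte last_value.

Answer: 3 2 3

Derivation:
Read 1: bits[0:9] width=9 -> value=152 (bin 010011000); offset now 9 = byte 1 bit 1; 23 bits remain
Read 2: bits[9:12] width=3 -> value=7 (bin 111); offset now 12 = byte 1 bit 4; 20 bits remain
Read 3: bits[12:23] width=11 -> value=1901 (bin 11101101101); offset now 23 = byte 2 bit 7; 9 bits remain
Read 4: bits[23:26] width=3 -> value=3 (bin 011); offset now 26 = byte 3 bit 2; 6 bits remain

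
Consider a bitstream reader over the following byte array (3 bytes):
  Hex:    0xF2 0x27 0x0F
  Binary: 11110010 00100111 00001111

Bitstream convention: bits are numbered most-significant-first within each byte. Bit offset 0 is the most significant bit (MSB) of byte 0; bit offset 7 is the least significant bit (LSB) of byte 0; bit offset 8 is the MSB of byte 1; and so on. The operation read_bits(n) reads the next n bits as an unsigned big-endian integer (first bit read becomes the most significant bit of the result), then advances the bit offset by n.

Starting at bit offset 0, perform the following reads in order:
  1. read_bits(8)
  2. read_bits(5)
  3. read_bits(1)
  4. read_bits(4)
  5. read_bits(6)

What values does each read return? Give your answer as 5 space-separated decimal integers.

Answer: 242 4 1 12 15

Derivation:
Read 1: bits[0:8] width=8 -> value=242 (bin 11110010); offset now 8 = byte 1 bit 0; 16 bits remain
Read 2: bits[8:13] width=5 -> value=4 (bin 00100); offset now 13 = byte 1 bit 5; 11 bits remain
Read 3: bits[13:14] width=1 -> value=1 (bin 1); offset now 14 = byte 1 bit 6; 10 bits remain
Read 4: bits[14:18] width=4 -> value=12 (bin 1100); offset now 18 = byte 2 bit 2; 6 bits remain
Read 5: bits[18:24] width=6 -> value=15 (bin 001111); offset now 24 = byte 3 bit 0; 0 bits remain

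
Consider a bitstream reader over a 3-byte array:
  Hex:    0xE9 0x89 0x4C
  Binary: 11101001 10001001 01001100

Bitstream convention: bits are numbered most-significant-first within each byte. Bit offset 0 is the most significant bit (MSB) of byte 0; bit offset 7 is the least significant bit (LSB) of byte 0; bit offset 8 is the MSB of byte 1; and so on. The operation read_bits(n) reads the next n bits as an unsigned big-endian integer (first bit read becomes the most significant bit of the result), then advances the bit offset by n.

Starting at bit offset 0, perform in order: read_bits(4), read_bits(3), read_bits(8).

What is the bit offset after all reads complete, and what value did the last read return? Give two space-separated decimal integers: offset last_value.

Answer: 15 196

Derivation:
Read 1: bits[0:4] width=4 -> value=14 (bin 1110); offset now 4 = byte 0 bit 4; 20 bits remain
Read 2: bits[4:7] width=3 -> value=4 (bin 100); offset now 7 = byte 0 bit 7; 17 bits remain
Read 3: bits[7:15] width=8 -> value=196 (bin 11000100); offset now 15 = byte 1 bit 7; 9 bits remain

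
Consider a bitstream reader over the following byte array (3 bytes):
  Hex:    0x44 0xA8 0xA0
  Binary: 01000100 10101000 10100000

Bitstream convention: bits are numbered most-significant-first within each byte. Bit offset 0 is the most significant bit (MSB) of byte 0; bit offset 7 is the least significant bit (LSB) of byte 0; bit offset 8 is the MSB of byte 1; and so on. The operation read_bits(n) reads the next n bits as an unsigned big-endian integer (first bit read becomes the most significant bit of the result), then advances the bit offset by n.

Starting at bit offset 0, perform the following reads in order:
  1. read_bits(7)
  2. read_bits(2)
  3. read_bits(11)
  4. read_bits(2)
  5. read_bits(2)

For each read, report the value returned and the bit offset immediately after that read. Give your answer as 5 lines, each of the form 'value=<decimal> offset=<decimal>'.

Answer: value=34 offset=7
value=1 offset=9
value=650 offset=20
value=0 offset=22
value=0 offset=24

Derivation:
Read 1: bits[0:7] width=7 -> value=34 (bin 0100010); offset now 7 = byte 0 bit 7; 17 bits remain
Read 2: bits[7:9] width=2 -> value=1 (bin 01); offset now 9 = byte 1 bit 1; 15 bits remain
Read 3: bits[9:20] width=11 -> value=650 (bin 01010001010); offset now 20 = byte 2 bit 4; 4 bits remain
Read 4: bits[20:22] width=2 -> value=0 (bin 00); offset now 22 = byte 2 bit 6; 2 bits remain
Read 5: bits[22:24] width=2 -> value=0 (bin 00); offset now 24 = byte 3 bit 0; 0 bits remain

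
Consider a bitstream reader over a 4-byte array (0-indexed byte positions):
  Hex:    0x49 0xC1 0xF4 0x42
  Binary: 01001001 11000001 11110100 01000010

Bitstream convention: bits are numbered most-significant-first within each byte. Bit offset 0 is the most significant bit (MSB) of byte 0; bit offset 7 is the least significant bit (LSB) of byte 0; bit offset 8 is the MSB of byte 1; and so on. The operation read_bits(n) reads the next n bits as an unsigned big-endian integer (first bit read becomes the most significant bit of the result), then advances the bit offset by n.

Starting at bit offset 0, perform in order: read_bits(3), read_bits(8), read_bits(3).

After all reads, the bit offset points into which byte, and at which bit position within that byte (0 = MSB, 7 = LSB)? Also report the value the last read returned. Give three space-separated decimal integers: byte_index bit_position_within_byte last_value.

Read 1: bits[0:3] width=3 -> value=2 (bin 010); offset now 3 = byte 0 bit 3; 29 bits remain
Read 2: bits[3:11] width=8 -> value=78 (bin 01001110); offset now 11 = byte 1 bit 3; 21 bits remain
Read 3: bits[11:14] width=3 -> value=0 (bin 000); offset now 14 = byte 1 bit 6; 18 bits remain

Answer: 1 6 0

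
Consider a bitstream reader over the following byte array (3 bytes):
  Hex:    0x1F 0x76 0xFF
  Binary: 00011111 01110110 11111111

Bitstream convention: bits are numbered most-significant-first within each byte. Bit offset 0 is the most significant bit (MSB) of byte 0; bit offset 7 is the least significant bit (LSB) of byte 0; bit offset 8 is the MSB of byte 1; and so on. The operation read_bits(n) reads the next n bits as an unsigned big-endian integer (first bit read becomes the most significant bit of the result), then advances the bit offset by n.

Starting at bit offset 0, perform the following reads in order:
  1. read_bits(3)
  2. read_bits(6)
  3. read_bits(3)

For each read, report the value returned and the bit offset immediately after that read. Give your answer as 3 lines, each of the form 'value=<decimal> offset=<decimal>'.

Answer: value=0 offset=3
value=62 offset=9
value=7 offset=12

Derivation:
Read 1: bits[0:3] width=3 -> value=0 (bin 000); offset now 3 = byte 0 bit 3; 21 bits remain
Read 2: bits[3:9] width=6 -> value=62 (bin 111110); offset now 9 = byte 1 bit 1; 15 bits remain
Read 3: bits[9:12] width=3 -> value=7 (bin 111); offset now 12 = byte 1 bit 4; 12 bits remain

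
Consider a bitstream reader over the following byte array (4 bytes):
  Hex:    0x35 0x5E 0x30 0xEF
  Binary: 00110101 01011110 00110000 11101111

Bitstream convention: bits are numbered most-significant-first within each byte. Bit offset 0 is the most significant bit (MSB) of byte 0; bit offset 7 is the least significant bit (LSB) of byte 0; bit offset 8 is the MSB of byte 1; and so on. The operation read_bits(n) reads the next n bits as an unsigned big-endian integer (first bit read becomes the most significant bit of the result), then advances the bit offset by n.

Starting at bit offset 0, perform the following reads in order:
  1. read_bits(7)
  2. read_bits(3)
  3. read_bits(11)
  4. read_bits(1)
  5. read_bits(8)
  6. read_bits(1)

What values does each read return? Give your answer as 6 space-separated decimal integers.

Read 1: bits[0:7] width=7 -> value=26 (bin 0011010); offset now 7 = byte 0 bit 7; 25 bits remain
Read 2: bits[7:10] width=3 -> value=5 (bin 101); offset now 10 = byte 1 bit 2; 22 bits remain
Read 3: bits[10:21] width=11 -> value=966 (bin 01111000110); offset now 21 = byte 2 bit 5; 11 bits remain
Read 4: bits[21:22] width=1 -> value=0 (bin 0); offset now 22 = byte 2 bit 6; 10 bits remain
Read 5: bits[22:30] width=8 -> value=59 (bin 00111011); offset now 30 = byte 3 bit 6; 2 bits remain
Read 6: bits[30:31] width=1 -> value=1 (bin 1); offset now 31 = byte 3 bit 7; 1 bits remain

Answer: 26 5 966 0 59 1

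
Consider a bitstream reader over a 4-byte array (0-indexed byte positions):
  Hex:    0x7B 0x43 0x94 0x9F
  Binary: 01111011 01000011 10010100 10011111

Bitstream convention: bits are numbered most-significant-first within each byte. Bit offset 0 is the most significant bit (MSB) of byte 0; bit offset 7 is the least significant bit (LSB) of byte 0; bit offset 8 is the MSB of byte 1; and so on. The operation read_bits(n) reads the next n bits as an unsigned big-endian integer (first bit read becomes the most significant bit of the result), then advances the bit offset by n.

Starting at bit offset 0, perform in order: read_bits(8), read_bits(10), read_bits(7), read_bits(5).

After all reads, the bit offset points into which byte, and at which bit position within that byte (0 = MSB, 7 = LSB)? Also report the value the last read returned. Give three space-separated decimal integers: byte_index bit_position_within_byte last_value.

Answer: 3 6 7

Derivation:
Read 1: bits[0:8] width=8 -> value=123 (bin 01111011); offset now 8 = byte 1 bit 0; 24 bits remain
Read 2: bits[8:18] width=10 -> value=270 (bin 0100001110); offset now 18 = byte 2 bit 2; 14 bits remain
Read 3: bits[18:25] width=7 -> value=41 (bin 0101001); offset now 25 = byte 3 bit 1; 7 bits remain
Read 4: bits[25:30] width=5 -> value=7 (bin 00111); offset now 30 = byte 3 bit 6; 2 bits remain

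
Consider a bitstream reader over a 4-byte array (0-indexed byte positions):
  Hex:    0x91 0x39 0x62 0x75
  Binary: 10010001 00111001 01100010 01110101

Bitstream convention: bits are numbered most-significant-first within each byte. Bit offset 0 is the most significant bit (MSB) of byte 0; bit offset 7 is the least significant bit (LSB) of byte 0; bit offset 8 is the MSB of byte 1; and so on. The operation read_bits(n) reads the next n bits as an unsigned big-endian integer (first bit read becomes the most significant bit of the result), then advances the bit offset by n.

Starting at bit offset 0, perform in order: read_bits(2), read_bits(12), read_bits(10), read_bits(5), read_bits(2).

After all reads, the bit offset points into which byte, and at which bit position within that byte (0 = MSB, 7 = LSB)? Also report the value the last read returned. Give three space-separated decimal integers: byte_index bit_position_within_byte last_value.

Answer: 3 7 2

Derivation:
Read 1: bits[0:2] width=2 -> value=2 (bin 10); offset now 2 = byte 0 bit 2; 30 bits remain
Read 2: bits[2:14] width=12 -> value=1102 (bin 010001001110); offset now 14 = byte 1 bit 6; 18 bits remain
Read 3: bits[14:24] width=10 -> value=354 (bin 0101100010); offset now 24 = byte 3 bit 0; 8 bits remain
Read 4: bits[24:29] width=5 -> value=14 (bin 01110); offset now 29 = byte 3 bit 5; 3 bits remain
Read 5: bits[29:31] width=2 -> value=2 (bin 10); offset now 31 = byte 3 bit 7; 1 bits remain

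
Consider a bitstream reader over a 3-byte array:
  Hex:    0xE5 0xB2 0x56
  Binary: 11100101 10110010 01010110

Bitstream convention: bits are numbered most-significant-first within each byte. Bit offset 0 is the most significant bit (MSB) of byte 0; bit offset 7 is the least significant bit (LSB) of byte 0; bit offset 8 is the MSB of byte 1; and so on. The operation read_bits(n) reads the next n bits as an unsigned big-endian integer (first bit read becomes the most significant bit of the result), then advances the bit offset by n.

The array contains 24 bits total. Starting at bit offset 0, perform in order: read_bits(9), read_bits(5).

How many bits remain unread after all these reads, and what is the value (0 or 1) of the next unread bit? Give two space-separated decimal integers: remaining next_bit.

Read 1: bits[0:9] width=9 -> value=459 (bin 111001011); offset now 9 = byte 1 bit 1; 15 bits remain
Read 2: bits[9:14] width=5 -> value=12 (bin 01100); offset now 14 = byte 1 bit 6; 10 bits remain

Answer: 10 1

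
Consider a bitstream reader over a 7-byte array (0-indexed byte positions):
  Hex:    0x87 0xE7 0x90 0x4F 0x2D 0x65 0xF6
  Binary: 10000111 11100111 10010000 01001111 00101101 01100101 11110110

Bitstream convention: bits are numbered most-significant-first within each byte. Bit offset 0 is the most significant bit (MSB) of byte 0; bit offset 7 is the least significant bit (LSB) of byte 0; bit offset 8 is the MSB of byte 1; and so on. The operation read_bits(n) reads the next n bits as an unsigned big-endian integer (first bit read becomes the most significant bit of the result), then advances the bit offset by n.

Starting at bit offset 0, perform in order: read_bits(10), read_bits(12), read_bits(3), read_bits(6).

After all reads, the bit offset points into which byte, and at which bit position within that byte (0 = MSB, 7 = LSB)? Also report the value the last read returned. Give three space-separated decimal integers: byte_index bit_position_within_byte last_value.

Read 1: bits[0:10] width=10 -> value=543 (bin 1000011111); offset now 10 = byte 1 bit 2; 46 bits remain
Read 2: bits[10:22] width=12 -> value=2532 (bin 100111100100); offset now 22 = byte 2 bit 6; 34 bits remain
Read 3: bits[22:25] width=3 -> value=0 (bin 000); offset now 25 = byte 3 bit 1; 31 bits remain
Read 4: bits[25:31] width=6 -> value=39 (bin 100111); offset now 31 = byte 3 bit 7; 25 bits remain

Answer: 3 7 39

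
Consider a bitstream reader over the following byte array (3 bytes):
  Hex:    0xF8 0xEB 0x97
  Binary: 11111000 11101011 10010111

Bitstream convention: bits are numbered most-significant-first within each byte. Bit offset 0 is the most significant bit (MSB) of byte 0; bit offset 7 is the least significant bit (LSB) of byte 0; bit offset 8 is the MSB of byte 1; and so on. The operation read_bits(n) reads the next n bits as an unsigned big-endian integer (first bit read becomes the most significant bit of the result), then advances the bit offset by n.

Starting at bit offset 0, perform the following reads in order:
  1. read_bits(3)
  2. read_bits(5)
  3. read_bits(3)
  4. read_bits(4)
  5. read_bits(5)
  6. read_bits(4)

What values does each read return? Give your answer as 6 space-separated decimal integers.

Answer: 7 24 7 5 25 7

Derivation:
Read 1: bits[0:3] width=3 -> value=7 (bin 111); offset now 3 = byte 0 bit 3; 21 bits remain
Read 2: bits[3:8] width=5 -> value=24 (bin 11000); offset now 8 = byte 1 bit 0; 16 bits remain
Read 3: bits[8:11] width=3 -> value=7 (bin 111); offset now 11 = byte 1 bit 3; 13 bits remain
Read 4: bits[11:15] width=4 -> value=5 (bin 0101); offset now 15 = byte 1 bit 7; 9 bits remain
Read 5: bits[15:20] width=5 -> value=25 (bin 11001); offset now 20 = byte 2 bit 4; 4 bits remain
Read 6: bits[20:24] width=4 -> value=7 (bin 0111); offset now 24 = byte 3 bit 0; 0 bits remain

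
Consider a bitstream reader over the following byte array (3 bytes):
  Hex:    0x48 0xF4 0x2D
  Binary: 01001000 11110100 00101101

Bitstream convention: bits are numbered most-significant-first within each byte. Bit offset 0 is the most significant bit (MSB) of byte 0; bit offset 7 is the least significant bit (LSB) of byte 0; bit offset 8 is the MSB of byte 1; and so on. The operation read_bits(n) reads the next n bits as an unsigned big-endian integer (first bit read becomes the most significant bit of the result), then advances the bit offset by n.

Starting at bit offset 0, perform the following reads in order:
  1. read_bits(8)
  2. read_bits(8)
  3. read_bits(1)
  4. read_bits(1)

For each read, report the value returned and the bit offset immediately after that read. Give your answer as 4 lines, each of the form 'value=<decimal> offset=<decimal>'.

Answer: value=72 offset=8
value=244 offset=16
value=0 offset=17
value=0 offset=18

Derivation:
Read 1: bits[0:8] width=8 -> value=72 (bin 01001000); offset now 8 = byte 1 bit 0; 16 bits remain
Read 2: bits[8:16] width=8 -> value=244 (bin 11110100); offset now 16 = byte 2 bit 0; 8 bits remain
Read 3: bits[16:17] width=1 -> value=0 (bin 0); offset now 17 = byte 2 bit 1; 7 bits remain
Read 4: bits[17:18] width=1 -> value=0 (bin 0); offset now 18 = byte 2 bit 2; 6 bits remain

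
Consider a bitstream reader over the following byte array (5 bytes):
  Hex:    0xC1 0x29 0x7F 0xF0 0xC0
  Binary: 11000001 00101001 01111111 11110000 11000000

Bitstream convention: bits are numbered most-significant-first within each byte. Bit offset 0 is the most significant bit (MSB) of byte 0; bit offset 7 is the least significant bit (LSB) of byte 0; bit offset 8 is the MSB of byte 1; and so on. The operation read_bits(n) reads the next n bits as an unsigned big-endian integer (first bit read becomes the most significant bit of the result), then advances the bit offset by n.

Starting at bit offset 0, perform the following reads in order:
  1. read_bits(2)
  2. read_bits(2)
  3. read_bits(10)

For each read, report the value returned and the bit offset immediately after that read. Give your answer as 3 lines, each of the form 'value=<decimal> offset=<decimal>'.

Answer: value=3 offset=2
value=0 offset=4
value=74 offset=14

Derivation:
Read 1: bits[0:2] width=2 -> value=3 (bin 11); offset now 2 = byte 0 bit 2; 38 bits remain
Read 2: bits[2:4] width=2 -> value=0 (bin 00); offset now 4 = byte 0 bit 4; 36 bits remain
Read 3: bits[4:14] width=10 -> value=74 (bin 0001001010); offset now 14 = byte 1 bit 6; 26 bits remain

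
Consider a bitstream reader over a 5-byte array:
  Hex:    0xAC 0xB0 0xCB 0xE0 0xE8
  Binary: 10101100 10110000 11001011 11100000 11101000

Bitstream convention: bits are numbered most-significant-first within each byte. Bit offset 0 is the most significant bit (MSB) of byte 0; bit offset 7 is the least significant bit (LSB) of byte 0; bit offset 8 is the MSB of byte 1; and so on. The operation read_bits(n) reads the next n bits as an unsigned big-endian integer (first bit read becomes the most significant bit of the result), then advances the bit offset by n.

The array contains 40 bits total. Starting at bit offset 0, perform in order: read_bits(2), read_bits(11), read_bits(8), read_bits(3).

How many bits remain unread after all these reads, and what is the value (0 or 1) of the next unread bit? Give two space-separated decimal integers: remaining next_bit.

Answer: 16 1

Derivation:
Read 1: bits[0:2] width=2 -> value=2 (bin 10); offset now 2 = byte 0 bit 2; 38 bits remain
Read 2: bits[2:13] width=11 -> value=1430 (bin 10110010110); offset now 13 = byte 1 bit 5; 27 bits remain
Read 3: bits[13:21] width=8 -> value=25 (bin 00011001); offset now 21 = byte 2 bit 5; 19 bits remain
Read 4: bits[21:24] width=3 -> value=3 (bin 011); offset now 24 = byte 3 bit 0; 16 bits remain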